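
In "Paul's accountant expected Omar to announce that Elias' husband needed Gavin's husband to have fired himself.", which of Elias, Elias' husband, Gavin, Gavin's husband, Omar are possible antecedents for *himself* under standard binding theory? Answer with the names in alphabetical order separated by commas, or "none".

*himself* is a reflexive; Principle A requires it to be bound within its binding domain — the clause headed by 'fired'.
— Elias: possessor inside the subject DP of the clause headed by 'needed'; does not c-command the reflexive — cannot bind it (Principle A).
— Elias' husband: subject of the clause headed by 'needed'; c-commands the reflexive but lies outside its binding domain — cannot bind it (Principle A).
— Gavin: possessor inside the subject DP of the clause headed by 'fired'; does not c-command the reflexive — cannot bind it (Principle A).
— Gavin's husband: subject of the clause headed by 'fired'; c-commands the reflexive within its binding domain — allowed (Principle A).
— Omar: subject of the clause headed by 'announce'; c-commands the reflexive but lies outside its binding domain — cannot bind it (Principle A).

Gavin's husband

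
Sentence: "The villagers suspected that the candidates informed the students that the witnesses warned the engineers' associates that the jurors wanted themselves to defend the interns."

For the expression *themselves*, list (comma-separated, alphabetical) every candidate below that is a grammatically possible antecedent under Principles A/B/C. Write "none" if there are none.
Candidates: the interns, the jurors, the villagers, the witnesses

*themselves* is a reflexive; Principle A requires it to be bound within its binding domain — the clause headed by 'wanted'.
— the interns: object of the clause headed by 'defend'; does not c-command the reflexive — cannot bind it (Principle A).
— the jurors: subject of the clause headed by 'wanted'; c-commands the reflexive within its binding domain — allowed (Principle A).
— the villagers: subject of the matrix clause; c-commands the reflexive but lies outside its binding domain — cannot bind it (Principle A).
— the witnesses: subject of the clause headed by 'warned'; c-commands the reflexive but lies outside its binding domain — cannot bind it (Principle A).

the jurors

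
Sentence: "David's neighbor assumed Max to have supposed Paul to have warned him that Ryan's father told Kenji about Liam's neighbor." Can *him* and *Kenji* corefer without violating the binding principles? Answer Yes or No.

No

*Kenji* is an R-expression; Principle C requires it to be free (not bound by any c-commanding expression).
— him: object of the clause headed by 'warned'; the pronoun c-commands the R-expression — coreference blocked (Principle C).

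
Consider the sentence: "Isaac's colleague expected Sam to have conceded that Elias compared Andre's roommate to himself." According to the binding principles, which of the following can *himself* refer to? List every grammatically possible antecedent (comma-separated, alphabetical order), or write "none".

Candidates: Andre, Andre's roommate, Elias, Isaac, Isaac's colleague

*himself* is a reflexive; Principle A requires it to be bound within its binding domain — the clause headed by 'compared'.
— Andre: possessor inside the object DP of the clause headed by 'compared'; does not c-command the reflexive — cannot bind it (Principle A).
— Andre's roommate: object of the clause headed by 'compared'; c-commands the reflexive within its binding domain — allowed (Principle A).
— Elias: subject of the clause headed by 'compared'; c-commands the reflexive within its binding domain — allowed (Principle A).
— Isaac: possessor inside the subject DP of the matrix clause; does not c-command the reflexive — cannot bind it (Principle A).
— Isaac's colleague: subject of the matrix clause; c-commands the reflexive but lies outside its binding domain — cannot bind it (Principle A).

Andre's roommate, Elias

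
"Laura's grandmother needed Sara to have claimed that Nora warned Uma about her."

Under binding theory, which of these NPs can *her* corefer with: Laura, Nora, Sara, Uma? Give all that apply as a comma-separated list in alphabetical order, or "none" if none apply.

*her* is a pronoun; Principle B requires it to be free in its binding domain — the clause headed by 'warned'.
— Laura: possessor inside the subject DP of the matrix clause; does not c-command the pronoun — Principle B does not apply; allowed.
— Nora: subject of the clause headed by 'warned'; c-commands the pronoun within its binding domain — blocked (Principle B).
— Sara: subject of the clause headed by 'claimed'; c-commands the pronoun but lies outside its binding domain — allowed.
— Uma: object of the clause headed by 'warned'; c-commands the pronoun within its binding domain — blocked (Principle B).

Laura, Sara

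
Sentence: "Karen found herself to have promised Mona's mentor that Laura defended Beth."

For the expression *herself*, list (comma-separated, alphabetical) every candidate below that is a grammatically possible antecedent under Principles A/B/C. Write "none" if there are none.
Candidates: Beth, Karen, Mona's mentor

Karen

*herself* is a reflexive; Principle A requires it to be bound within its binding domain — the matrix clause.
— Beth: object of the clause headed by 'defended'; does not c-command the reflexive — cannot bind it (Principle A).
— Karen: subject of the matrix clause; c-commands the reflexive within its binding domain — allowed (Principle A).
— Mona's mentor: object of the clause headed by 'promised'; does not c-command the reflexive — cannot bind it (Principle A).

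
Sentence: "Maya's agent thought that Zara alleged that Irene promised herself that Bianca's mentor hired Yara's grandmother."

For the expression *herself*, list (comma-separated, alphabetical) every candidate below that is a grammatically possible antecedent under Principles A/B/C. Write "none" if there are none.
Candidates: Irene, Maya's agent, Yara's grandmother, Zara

*herself* is a reflexive; Principle A requires it to be bound within its binding domain — the clause headed by 'promised'.
— Irene: subject of the clause headed by 'promised'; c-commands the reflexive within its binding domain — allowed (Principle A).
— Maya's agent: subject of the matrix clause; c-commands the reflexive but lies outside its binding domain — cannot bind it (Principle A).
— Yara's grandmother: object of the clause headed by 'hired'; does not c-command the reflexive — cannot bind it (Principle A).
— Zara: subject of the clause headed by 'alleged'; c-commands the reflexive but lies outside its binding domain — cannot bind it (Principle A).

Irene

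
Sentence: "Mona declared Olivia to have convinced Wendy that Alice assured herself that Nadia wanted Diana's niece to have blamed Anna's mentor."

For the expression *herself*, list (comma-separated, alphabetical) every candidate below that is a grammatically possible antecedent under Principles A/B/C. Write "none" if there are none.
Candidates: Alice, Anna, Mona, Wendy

Alice

*herself* is a reflexive; Principle A requires it to be bound within its binding domain — the clause headed by 'assured'.
— Alice: subject of the clause headed by 'assured'; c-commands the reflexive within its binding domain — allowed (Principle A).
— Anna: possessor inside the object DP of the clause headed by 'blamed'; does not c-command the reflexive — cannot bind it (Principle A).
— Mona: subject of the matrix clause; c-commands the reflexive but lies outside its binding domain — cannot bind it (Principle A).
— Wendy: object of the clause headed by 'convinced'; c-commands the reflexive but lies outside its binding domain — cannot bind it (Principle A).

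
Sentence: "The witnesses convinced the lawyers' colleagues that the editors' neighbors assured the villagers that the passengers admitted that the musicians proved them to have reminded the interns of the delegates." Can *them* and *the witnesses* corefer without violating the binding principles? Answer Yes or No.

Yes

*the witnesses* is an R-expression; Principle C requires it to be free (not bound by any c-commanding expression).
— them: subject of the clause headed by 'reminded'; the pronoun does not c-command the R-expression — coreference allowed.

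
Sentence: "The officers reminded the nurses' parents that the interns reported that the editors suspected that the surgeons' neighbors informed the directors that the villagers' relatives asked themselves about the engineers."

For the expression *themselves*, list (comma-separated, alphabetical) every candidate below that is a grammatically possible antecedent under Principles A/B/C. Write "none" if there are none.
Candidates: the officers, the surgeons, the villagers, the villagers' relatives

the villagers' relatives

*themselves* is a reflexive; Principle A requires it to be bound within its binding domain — the clause headed by 'asked'.
— the officers: subject of the matrix clause; c-commands the reflexive but lies outside its binding domain — cannot bind it (Principle A).
— the surgeons: possessor inside the subject DP of the clause headed by 'informed'; does not c-command the reflexive — cannot bind it (Principle A).
— the villagers: possessor inside the subject DP of the clause headed by 'asked'; does not c-command the reflexive — cannot bind it (Principle A).
— the villagers' relatives: subject of the clause headed by 'asked'; c-commands the reflexive within its binding domain — allowed (Principle A).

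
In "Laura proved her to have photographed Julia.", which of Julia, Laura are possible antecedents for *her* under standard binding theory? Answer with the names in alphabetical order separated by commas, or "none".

none

*her* is a pronoun; Principle B requires it to be free in its binding domain — the matrix clause.
— Julia: object of the clause headed by 'photographed'; is c-commanded by the pronoun; coreference would bind this R-expression — blocked (Principle C).
— Laura: subject of the matrix clause; c-commands the pronoun within its binding domain — blocked (Principle B).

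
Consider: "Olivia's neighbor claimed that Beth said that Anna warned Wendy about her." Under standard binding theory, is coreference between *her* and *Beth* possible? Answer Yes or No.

Yes

*Beth* is an R-expression; Principle C requires it to be free (not bound by any c-commanding expression).
— her: second object of the clause headed by 'warned'; the pronoun does not c-command the R-expression — coreference allowed.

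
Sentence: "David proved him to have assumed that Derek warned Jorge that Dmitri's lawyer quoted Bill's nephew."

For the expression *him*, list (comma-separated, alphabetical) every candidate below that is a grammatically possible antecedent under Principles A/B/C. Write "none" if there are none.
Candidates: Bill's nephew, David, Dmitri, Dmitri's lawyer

none

*him* is a pronoun; Principle B requires it to be free in its binding domain — the matrix clause.
— Bill's nephew: object of the clause headed by 'quoted'; is c-commanded by the pronoun; coreference would bind this R-expression — blocked (Principle C).
— David: subject of the matrix clause; c-commands the pronoun within its binding domain — blocked (Principle B).
— Dmitri: possessor inside the subject DP of the clause headed by 'quoted'; is c-commanded by the pronoun; coreference would bind this R-expression — blocked (Principle C).
— Dmitri's lawyer: subject of the clause headed by 'quoted'; is c-commanded by the pronoun; coreference would bind this R-expression — blocked (Principle C).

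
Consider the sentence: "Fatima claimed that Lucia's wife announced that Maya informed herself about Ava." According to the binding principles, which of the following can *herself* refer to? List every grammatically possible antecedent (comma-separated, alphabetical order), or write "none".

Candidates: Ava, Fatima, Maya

Maya

*herself* is a reflexive; Principle A requires it to be bound within its binding domain — the clause headed by 'informed'.
— Ava: second object of the clause headed by 'informed'; does not c-command the reflexive — cannot bind it (Principle A).
— Fatima: subject of the matrix clause; c-commands the reflexive but lies outside its binding domain — cannot bind it (Principle A).
— Maya: subject of the clause headed by 'informed'; c-commands the reflexive within its binding domain — allowed (Principle A).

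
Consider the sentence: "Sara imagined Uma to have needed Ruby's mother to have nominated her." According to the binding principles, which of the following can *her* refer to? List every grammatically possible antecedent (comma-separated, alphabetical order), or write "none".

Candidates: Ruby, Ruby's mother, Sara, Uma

Ruby, Sara, Uma

*her* is a pronoun; Principle B requires it to be free in its binding domain — the clause headed by 'nominated'.
— Ruby: possessor inside the subject DP of the clause headed by 'nominated'; does not c-command the pronoun — Principle B does not apply; allowed.
— Ruby's mother: subject of the clause headed by 'nominated'; c-commands the pronoun within its binding domain — blocked (Principle B).
— Sara: subject of the matrix clause; c-commands the pronoun but lies outside its binding domain — allowed.
— Uma: subject of the clause headed by 'needed'; c-commands the pronoun but lies outside its binding domain — allowed.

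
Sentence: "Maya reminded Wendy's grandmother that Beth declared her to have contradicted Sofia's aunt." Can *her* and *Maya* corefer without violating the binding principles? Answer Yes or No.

*Maya* is an R-expression; Principle C requires it to be free (not bound by any c-commanding expression).
— her: subject of the clause headed by 'contradicted'; the pronoun does not c-command the R-expression — coreference allowed.

Yes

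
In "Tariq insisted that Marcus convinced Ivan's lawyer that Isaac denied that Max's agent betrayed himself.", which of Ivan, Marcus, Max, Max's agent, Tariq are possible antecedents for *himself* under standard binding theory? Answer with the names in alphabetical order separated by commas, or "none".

Max's agent

*himself* is a reflexive; Principle A requires it to be bound within its binding domain — the clause headed by 'betrayed'.
— Ivan: possessor inside the object DP of the clause headed by 'convinced'; does not c-command the reflexive — cannot bind it (Principle A).
— Marcus: subject of the clause headed by 'convinced'; c-commands the reflexive but lies outside its binding domain — cannot bind it (Principle A).
— Max: possessor inside the subject DP of the clause headed by 'betrayed'; does not c-command the reflexive — cannot bind it (Principle A).
— Max's agent: subject of the clause headed by 'betrayed'; c-commands the reflexive within its binding domain — allowed (Principle A).
— Tariq: subject of the matrix clause; c-commands the reflexive but lies outside its binding domain — cannot bind it (Principle A).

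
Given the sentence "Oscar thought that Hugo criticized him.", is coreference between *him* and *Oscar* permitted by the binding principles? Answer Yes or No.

Yes

*him* is a pronoun; Principle B requires it to be free in its binding domain — the clause headed by 'criticized'.
— Oscar: subject of the matrix clause; c-commands the pronoun but lies outside its binding domain — allowed.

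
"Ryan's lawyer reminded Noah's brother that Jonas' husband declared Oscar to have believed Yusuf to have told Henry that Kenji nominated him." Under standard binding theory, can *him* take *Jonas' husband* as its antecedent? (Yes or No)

Yes

*him* is a pronoun; Principle B requires it to be free in its binding domain — the clause headed by 'nominated'.
— Jonas' husband: subject of the clause headed by 'declared'; c-commands the pronoun but lies outside its binding domain — allowed.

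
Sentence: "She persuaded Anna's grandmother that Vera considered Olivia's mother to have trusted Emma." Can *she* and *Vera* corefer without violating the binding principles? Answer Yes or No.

*Vera* is an R-expression; Principle C requires it to be free (not bound by any c-commanding expression).
— she: subject of the matrix clause; the pronoun c-commands the R-expression — coreference blocked (Principle C).

No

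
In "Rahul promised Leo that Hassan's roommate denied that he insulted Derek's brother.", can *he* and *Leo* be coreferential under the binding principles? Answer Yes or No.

*Leo* is an R-expression; Principle C requires it to be free (not bound by any c-commanding expression).
— he: subject of the clause headed by 'insulted'; the pronoun does not c-command the R-expression — coreference allowed.

Yes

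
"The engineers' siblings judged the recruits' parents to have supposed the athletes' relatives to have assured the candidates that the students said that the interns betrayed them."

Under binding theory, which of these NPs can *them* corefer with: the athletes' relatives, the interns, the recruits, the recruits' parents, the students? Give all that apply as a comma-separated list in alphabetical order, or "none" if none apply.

the athletes' relatives, the recruits, the recruits' parents, the students

*them* is a pronoun; Principle B requires it to be free in its binding domain — the clause headed by 'betrayed'.
— the athletes' relatives: subject of the clause headed by 'assured'; c-commands the pronoun but lies outside its binding domain — allowed.
— the interns: subject of the clause headed by 'betrayed'; c-commands the pronoun within its binding domain — blocked (Principle B).
— the recruits: possessor inside the subject DP of the clause headed by 'supposed'; does not c-command the pronoun — Principle B does not apply; allowed.
— the recruits' parents: subject of the clause headed by 'supposed'; c-commands the pronoun but lies outside its binding domain — allowed.
— the students: subject of the clause headed by 'said'; c-commands the pronoun but lies outside its binding domain — allowed.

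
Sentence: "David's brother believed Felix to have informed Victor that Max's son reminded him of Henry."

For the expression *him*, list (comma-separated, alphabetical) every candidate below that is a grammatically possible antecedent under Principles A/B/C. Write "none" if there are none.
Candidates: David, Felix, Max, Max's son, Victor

*him* is a pronoun; Principle B requires it to be free in its binding domain — the clause headed by 'reminded'.
— David: possessor inside the subject DP of the matrix clause; does not c-command the pronoun — Principle B does not apply; allowed.
— Felix: subject of the clause headed by 'informed'; c-commands the pronoun but lies outside its binding domain — allowed.
— Max: possessor inside the subject DP of the clause headed by 'reminded'; does not c-command the pronoun — Principle B does not apply; allowed.
— Max's son: subject of the clause headed by 'reminded'; c-commands the pronoun within its binding domain — blocked (Principle B).
— Victor: object of the clause headed by 'informed'; c-commands the pronoun but lies outside its binding domain — allowed.

David, Felix, Max, Victor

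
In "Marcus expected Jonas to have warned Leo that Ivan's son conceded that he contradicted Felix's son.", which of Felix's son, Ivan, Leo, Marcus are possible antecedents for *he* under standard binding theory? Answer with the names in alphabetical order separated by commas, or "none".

Ivan, Leo, Marcus

*he* is a pronoun; Principle B requires it to be free in its binding domain — the clause headed by 'contradicted'.
— Felix's son: object of the clause headed by 'contradicted'; is c-commanded by the pronoun; coreference would bind this R-expression — blocked (Principle C).
— Ivan: possessor inside the subject DP of the clause headed by 'conceded'; does not c-command the pronoun — Principle B does not apply; allowed.
— Leo: object of the clause headed by 'warned'; c-commands the pronoun but lies outside its binding domain — allowed.
— Marcus: subject of the matrix clause; c-commands the pronoun but lies outside its binding domain — allowed.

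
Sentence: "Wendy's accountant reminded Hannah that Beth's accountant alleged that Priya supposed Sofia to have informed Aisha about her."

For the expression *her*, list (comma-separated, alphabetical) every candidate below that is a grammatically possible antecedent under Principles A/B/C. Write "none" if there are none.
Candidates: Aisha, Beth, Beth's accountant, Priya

*her* is a pronoun; Principle B requires it to be free in its binding domain — the clause headed by 'informed'.
— Aisha: object of the clause headed by 'informed'; c-commands the pronoun within its binding domain — blocked (Principle B).
— Beth: possessor inside the subject DP of the clause headed by 'alleged'; does not c-command the pronoun — Principle B does not apply; allowed.
— Beth's accountant: subject of the clause headed by 'alleged'; c-commands the pronoun but lies outside its binding domain — allowed.
— Priya: subject of the clause headed by 'supposed'; c-commands the pronoun but lies outside its binding domain — allowed.

Beth, Beth's accountant, Priya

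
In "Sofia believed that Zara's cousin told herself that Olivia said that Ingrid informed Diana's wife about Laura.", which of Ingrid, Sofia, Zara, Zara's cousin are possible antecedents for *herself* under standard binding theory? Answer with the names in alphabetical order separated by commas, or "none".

Zara's cousin

*herself* is a reflexive; Principle A requires it to be bound within its binding domain — the clause headed by 'told'.
— Ingrid: subject of the clause headed by 'informed'; does not c-command the reflexive — cannot bind it (Principle A).
— Sofia: subject of the matrix clause; c-commands the reflexive but lies outside its binding domain — cannot bind it (Principle A).
— Zara: possessor inside the subject DP of the clause headed by 'told'; does not c-command the reflexive — cannot bind it (Principle A).
— Zara's cousin: subject of the clause headed by 'told'; c-commands the reflexive within its binding domain — allowed (Principle A).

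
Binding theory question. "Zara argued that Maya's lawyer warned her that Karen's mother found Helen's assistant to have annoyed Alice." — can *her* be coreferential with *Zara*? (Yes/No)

*her* is a pronoun; Principle B requires it to be free in its binding domain — the clause headed by 'warned'.
— Zara: subject of the matrix clause; c-commands the pronoun but lies outside its binding domain — allowed.

Yes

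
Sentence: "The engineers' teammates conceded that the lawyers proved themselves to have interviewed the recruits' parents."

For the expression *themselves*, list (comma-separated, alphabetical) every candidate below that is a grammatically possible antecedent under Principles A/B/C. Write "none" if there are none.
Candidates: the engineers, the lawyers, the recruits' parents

the lawyers

*themselves* is a reflexive; Principle A requires it to be bound within its binding domain — the clause headed by 'proved'.
— the engineers: possessor inside the subject DP of the matrix clause; does not c-command the reflexive — cannot bind it (Principle A).
— the lawyers: subject of the clause headed by 'proved'; c-commands the reflexive within its binding domain — allowed (Principle A).
— the recruits' parents: object of the clause headed by 'interviewed'; does not c-command the reflexive — cannot bind it (Principle A).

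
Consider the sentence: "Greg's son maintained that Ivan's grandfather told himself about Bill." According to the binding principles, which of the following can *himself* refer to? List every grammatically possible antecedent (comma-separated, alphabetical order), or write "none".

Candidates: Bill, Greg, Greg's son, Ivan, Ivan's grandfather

Ivan's grandfather

*himself* is a reflexive; Principle A requires it to be bound within its binding domain — the clause headed by 'told'.
— Bill: second object of the clause headed by 'told'; does not c-command the reflexive — cannot bind it (Principle A).
— Greg: possessor inside the subject DP of the matrix clause; does not c-command the reflexive — cannot bind it (Principle A).
— Greg's son: subject of the matrix clause; c-commands the reflexive but lies outside its binding domain — cannot bind it (Principle A).
— Ivan: possessor inside the subject DP of the clause headed by 'told'; does not c-command the reflexive — cannot bind it (Principle A).
— Ivan's grandfather: subject of the clause headed by 'told'; c-commands the reflexive within its binding domain — allowed (Principle A).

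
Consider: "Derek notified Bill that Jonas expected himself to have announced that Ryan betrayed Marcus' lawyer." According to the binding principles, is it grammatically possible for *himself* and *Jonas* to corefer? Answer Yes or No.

Yes

*himself* is a reflexive; Principle A requires it to be bound within its binding domain — the clause headed by 'expected'.
— Jonas: subject of the clause headed by 'expected'; c-commands the reflexive within its binding domain — allowed (Principle A).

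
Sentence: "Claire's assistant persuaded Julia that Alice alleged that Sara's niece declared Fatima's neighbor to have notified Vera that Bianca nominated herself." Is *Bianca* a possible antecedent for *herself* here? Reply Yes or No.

Yes

*herself* is a reflexive; Principle A requires it to be bound within its binding domain — the clause headed by 'nominated'.
— Bianca: subject of the clause headed by 'nominated'; c-commands the reflexive within its binding domain — allowed (Principle A).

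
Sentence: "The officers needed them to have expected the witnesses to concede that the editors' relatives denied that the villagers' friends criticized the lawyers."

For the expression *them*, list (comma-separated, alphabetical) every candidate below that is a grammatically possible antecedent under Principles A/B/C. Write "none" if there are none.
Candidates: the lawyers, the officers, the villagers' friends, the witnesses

none

*them* is a pronoun; Principle B requires it to be free in its binding domain — the matrix clause.
— the lawyers: object of the clause headed by 'criticized'; is c-commanded by the pronoun; coreference would bind this R-expression — blocked (Principle C).
— the officers: subject of the matrix clause; c-commands the pronoun within its binding domain — blocked (Principle B).
— the villagers' friends: subject of the clause headed by 'criticized'; is c-commanded by the pronoun; coreference would bind this R-expression — blocked (Principle C).
— the witnesses: subject of the clause headed by 'concede'; is c-commanded by the pronoun; coreference would bind this R-expression — blocked (Principle C).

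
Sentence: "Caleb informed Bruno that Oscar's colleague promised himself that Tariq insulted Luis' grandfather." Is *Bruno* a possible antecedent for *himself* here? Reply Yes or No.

*himself* is a reflexive; Principle A requires it to be bound within its binding domain — the clause headed by 'promised'.
— Bruno: object of the matrix clause; c-commands the reflexive but lies outside its binding domain — cannot bind it (Principle A).

No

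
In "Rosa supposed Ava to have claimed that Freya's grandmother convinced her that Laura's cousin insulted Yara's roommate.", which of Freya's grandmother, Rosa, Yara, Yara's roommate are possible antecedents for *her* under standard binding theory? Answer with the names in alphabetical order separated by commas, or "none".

*her* is a pronoun; Principle B requires it to be free in its binding domain — the clause headed by 'convinced'.
— Freya's grandmother: subject of the clause headed by 'convinced'; c-commands the pronoun within its binding domain — blocked (Principle B).
— Rosa: subject of the matrix clause; c-commands the pronoun but lies outside its binding domain — allowed.
— Yara: possessor inside the object DP of the clause headed by 'insulted'; is c-commanded by the pronoun; coreference would bind this R-expression — blocked (Principle C).
— Yara's roommate: object of the clause headed by 'insulted'; is c-commanded by the pronoun; coreference would bind this R-expression — blocked (Principle C).

Rosa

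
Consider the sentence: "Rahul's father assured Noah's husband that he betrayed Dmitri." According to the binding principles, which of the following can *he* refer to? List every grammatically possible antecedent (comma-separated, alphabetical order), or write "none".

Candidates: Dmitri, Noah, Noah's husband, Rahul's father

Noah, Noah's husband, Rahul's father

*he* is a pronoun; Principle B requires it to be free in its binding domain — the clause headed by 'betrayed'.
— Dmitri: object of the clause headed by 'betrayed'; is c-commanded by the pronoun; coreference would bind this R-expression — blocked (Principle C).
— Noah: possessor inside the object DP of the matrix clause; does not c-command the pronoun — Principle B does not apply; allowed.
— Noah's husband: object of the matrix clause; c-commands the pronoun but lies outside its binding domain — allowed.
— Rahul's father: subject of the matrix clause; c-commands the pronoun but lies outside its binding domain — allowed.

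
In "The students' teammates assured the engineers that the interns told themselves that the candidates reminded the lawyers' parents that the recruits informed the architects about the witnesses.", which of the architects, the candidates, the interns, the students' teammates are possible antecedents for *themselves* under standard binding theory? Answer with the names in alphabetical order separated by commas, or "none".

*themselves* is a reflexive; Principle A requires it to be bound within its binding domain — the clause headed by 'told'.
— the architects: object of the clause headed by 'informed'; does not c-command the reflexive — cannot bind it (Principle A).
— the candidates: subject of the clause headed by 'reminded'; does not c-command the reflexive — cannot bind it (Principle A).
— the interns: subject of the clause headed by 'told'; c-commands the reflexive within its binding domain — allowed (Principle A).
— the students' teammates: subject of the matrix clause; c-commands the reflexive but lies outside its binding domain — cannot bind it (Principle A).

the interns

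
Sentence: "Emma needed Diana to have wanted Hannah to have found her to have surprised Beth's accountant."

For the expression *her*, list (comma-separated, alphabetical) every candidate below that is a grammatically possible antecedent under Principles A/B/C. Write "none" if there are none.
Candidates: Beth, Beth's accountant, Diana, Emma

*her* is a pronoun; Principle B requires it to be free in its binding domain — the clause headed by 'found'.
— Beth: possessor inside the object DP of the clause headed by 'surprised'; is c-commanded by the pronoun; coreference would bind this R-expression — blocked (Principle C).
— Beth's accountant: object of the clause headed by 'surprised'; is c-commanded by the pronoun; coreference would bind this R-expression — blocked (Principle C).
— Diana: subject of the clause headed by 'wanted'; c-commands the pronoun but lies outside its binding domain — allowed.
— Emma: subject of the matrix clause; c-commands the pronoun but lies outside its binding domain — allowed.

Diana, Emma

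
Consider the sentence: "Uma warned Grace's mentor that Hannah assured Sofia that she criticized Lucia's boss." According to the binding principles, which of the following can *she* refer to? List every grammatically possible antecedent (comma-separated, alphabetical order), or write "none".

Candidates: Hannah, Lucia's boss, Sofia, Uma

*she* is a pronoun; Principle B requires it to be free in its binding domain — the clause headed by 'criticized'.
— Hannah: subject of the clause headed by 'assured'; c-commands the pronoun but lies outside its binding domain — allowed.
— Lucia's boss: object of the clause headed by 'criticized'; is c-commanded by the pronoun; coreference would bind this R-expression — blocked (Principle C).
— Sofia: object of the clause headed by 'assured'; c-commands the pronoun but lies outside its binding domain — allowed.
— Uma: subject of the matrix clause; c-commands the pronoun but lies outside its binding domain — allowed.

Hannah, Sofia, Uma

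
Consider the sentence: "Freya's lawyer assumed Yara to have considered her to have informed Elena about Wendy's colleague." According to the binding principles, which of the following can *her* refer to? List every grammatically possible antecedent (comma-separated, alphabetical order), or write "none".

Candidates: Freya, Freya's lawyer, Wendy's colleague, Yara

Freya, Freya's lawyer

*her* is a pronoun; Principle B requires it to be free in its binding domain — the clause headed by 'considered'.
— Freya: possessor inside the subject DP of the matrix clause; does not c-command the pronoun — Principle B does not apply; allowed.
— Freya's lawyer: subject of the matrix clause; c-commands the pronoun but lies outside its binding domain — allowed.
— Wendy's colleague: second object of the clause headed by 'informed'; is c-commanded by the pronoun; coreference would bind this R-expression — blocked (Principle C).
— Yara: subject of the clause headed by 'considered'; c-commands the pronoun within its binding domain — blocked (Principle B).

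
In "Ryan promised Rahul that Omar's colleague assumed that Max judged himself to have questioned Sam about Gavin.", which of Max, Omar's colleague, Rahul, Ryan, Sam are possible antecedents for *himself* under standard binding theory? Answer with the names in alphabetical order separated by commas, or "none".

Max

*himself* is a reflexive; Principle A requires it to be bound within its binding domain — the clause headed by 'judged'.
— Max: subject of the clause headed by 'judged'; c-commands the reflexive within its binding domain — allowed (Principle A).
— Omar's colleague: subject of the clause headed by 'assumed'; c-commands the reflexive but lies outside its binding domain — cannot bind it (Principle A).
— Rahul: object of the matrix clause; c-commands the reflexive but lies outside its binding domain — cannot bind it (Principle A).
— Ryan: subject of the matrix clause; c-commands the reflexive but lies outside its binding domain — cannot bind it (Principle A).
— Sam: object of the clause headed by 'questioned'; does not c-command the reflexive — cannot bind it (Principle A).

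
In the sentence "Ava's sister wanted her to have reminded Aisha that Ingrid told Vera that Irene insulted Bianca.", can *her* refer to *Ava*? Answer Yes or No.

Yes

*her* is a pronoun; Principle B requires it to be free in its binding domain — the matrix clause.
— Ava: possessor inside the subject DP of the matrix clause; does not c-command the pronoun — Principle B does not apply; allowed.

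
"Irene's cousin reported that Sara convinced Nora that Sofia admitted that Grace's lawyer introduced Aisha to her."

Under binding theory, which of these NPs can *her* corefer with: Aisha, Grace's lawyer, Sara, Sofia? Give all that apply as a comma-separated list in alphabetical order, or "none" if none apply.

*her* is a pronoun; Principle B requires it to be free in its binding domain — the clause headed by 'introduced'.
— Aisha: object of the clause headed by 'introduced'; c-commands the pronoun within its binding domain — blocked (Principle B).
— Grace's lawyer: subject of the clause headed by 'introduced'; c-commands the pronoun within its binding domain — blocked (Principle B).
— Sara: subject of the clause headed by 'convinced'; c-commands the pronoun but lies outside its binding domain — allowed.
— Sofia: subject of the clause headed by 'admitted'; c-commands the pronoun but lies outside its binding domain — allowed.

Sara, Sofia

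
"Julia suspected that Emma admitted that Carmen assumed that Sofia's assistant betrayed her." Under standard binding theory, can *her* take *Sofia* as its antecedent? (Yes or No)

*her* is a pronoun; Principle B requires it to be free in its binding domain — the clause headed by 'betrayed'.
— Sofia: possessor inside the subject DP of the clause headed by 'betrayed'; does not c-command the pronoun — Principle B does not apply; allowed.

Yes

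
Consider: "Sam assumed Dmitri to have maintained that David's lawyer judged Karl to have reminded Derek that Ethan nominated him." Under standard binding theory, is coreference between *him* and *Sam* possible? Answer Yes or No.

Yes

*Sam* is an R-expression; Principle C requires it to be free (not bound by any c-commanding expression).
— him: object of the clause headed by 'nominated'; the pronoun does not c-command the R-expression — coreference allowed.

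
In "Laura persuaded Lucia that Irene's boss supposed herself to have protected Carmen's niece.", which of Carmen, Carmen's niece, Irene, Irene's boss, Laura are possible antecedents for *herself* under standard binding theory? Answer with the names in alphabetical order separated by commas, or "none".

Irene's boss

*herself* is a reflexive; Principle A requires it to be bound within its binding domain — the clause headed by 'supposed'.
— Carmen: possessor inside the object DP of the clause headed by 'protected'; does not c-command the reflexive — cannot bind it (Principle A).
— Carmen's niece: object of the clause headed by 'protected'; does not c-command the reflexive — cannot bind it (Principle A).
— Irene: possessor inside the subject DP of the clause headed by 'supposed'; does not c-command the reflexive — cannot bind it (Principle A).
— Irene's boss: subject of the clause headed by 'supposed'; c-commands the reflexive within its binding domain — allowed (Principle A).
— Laura: subject of the matrix clause; c-commands the reflexive but lies outside its binding domain — cannot bind it (Principle A).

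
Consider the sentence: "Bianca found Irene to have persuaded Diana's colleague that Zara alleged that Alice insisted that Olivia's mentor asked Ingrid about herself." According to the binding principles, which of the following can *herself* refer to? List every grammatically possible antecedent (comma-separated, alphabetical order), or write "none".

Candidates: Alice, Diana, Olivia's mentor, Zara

*herself* is a reflexive; Principle A requires it to be bound within its binding domain — the clause headed by 'asked'.
— Alice: subject of the clause headed by 'insisted'; c-commands the reflexive but lies outside its binding domain — cannot bind it (Principle A).
— Diana: possessor inside the object DP of the clause headed by 'persuaded'; does not c-command the reflexive — cannot bind it (Principle A).
— Olivia's mentor: subject of the clause headed by 'asked'; c-commands the reflexive within its binding domain — allowed (Principle A).
— Zara: subject of the clause headed by 'alleged'; c-commands the reflexive but lies outside its binding domain — cannot bind it (Principle A).

Olivia's mentor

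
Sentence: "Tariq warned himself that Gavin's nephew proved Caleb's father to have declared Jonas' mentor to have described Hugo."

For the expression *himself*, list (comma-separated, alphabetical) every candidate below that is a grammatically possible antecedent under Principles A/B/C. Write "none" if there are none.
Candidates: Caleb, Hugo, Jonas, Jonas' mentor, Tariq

*himself* is a reflexive; Principle A requires it to be bound within its binding domain — the matrix clause.
— Caleb: possessor inside the subject DP of the clause headed by 'declared'; does not c-command the reflexive — cannot bind it (Principle A).
— Hugo: object of the clause headed by 'described'; does not c-command the reflexive — cannot bind it (Principle A).
— Jonas: possessor inside the subject DP of the clause headed by 'described'; does not c-command the reflexive — cannot bind it (Principle A).
— Jonas' mentor: subject of the clause headed by 'described'; does not c-command the reflexive — cannot bind it (Principle A).
— Tariq: subject of the matrix clause; c-commands the reflexive within its binding domain — allowed (Principle A).

Tariq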